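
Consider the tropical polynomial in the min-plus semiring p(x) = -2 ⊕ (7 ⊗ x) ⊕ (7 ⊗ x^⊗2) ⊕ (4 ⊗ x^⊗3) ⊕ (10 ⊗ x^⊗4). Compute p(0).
p(0) = -2

A tropical monomial a ⊗ x^⊗i evaluates to a + i · x. Evaluating each term at x = 0:
  Term 0 contributes -2 + 0 · 0 = -2
  Term 1 contributes 7 + 1 · 0 = 7
  Term 2 contributes 7 + 2 · 0 = 7
  Term 3 contributes 4 + 3 · 0 = 4
  Term 4 contributes 10 + 4 · 0 = 10
p(0) = ⊕ of these = min[-2, 7, 7, 4, 10] = -2.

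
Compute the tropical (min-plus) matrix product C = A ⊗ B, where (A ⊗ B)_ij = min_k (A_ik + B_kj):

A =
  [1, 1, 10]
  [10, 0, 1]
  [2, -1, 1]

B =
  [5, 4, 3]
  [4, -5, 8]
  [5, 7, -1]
A ⊗ B =
  [5, -4, 4]
  [4, -5, 0]
  [3, -6, 0]

Apply the min-plus product entry-by-entry:
  C[0][0] = min over k of (A[0][0] + B[0][0] = 1 + 5 = 6, A[0][1] + B[1][0] = 1 + 4 = 5, A[0][2] + B[2][0] = 10 + 5 = 15) = 5 (attained at k = 1)
  C[0][1] = min over k of (A[0][0] + B[0][1] = 1 + 4 = 5, A[0][1] + B[1][1] = 1 + -5 = -4, A[0][2] + B[2][1] = 10 + 7 = 17) = -4 (attained at k = 1)
  C[0][2] = min over k of (A[0][0] + B[0][2] = 1 + 3 = 4, A[0][1] + B[1][2] = 1 + 8 = 9, A[0][2] + B[2][2] = 10 + -1 = 9) = 4 (attained at k = 0)
  C[1][0] = min over k of (A[1][0] + B[0][0] = 10 + 5 = 15, A[1][1] + B[1][0] = 0 + 4 = 4, A[1][2] + B[2][0] = 1 + 5 = 6) = 4 (attained at k = 1)
  C[1][1] = min over k of (A[1][0] + B[0][1] = 10 + 4 = 14, A[1][1] + B[1][1] = 0 + -5 = -5, A[1][2] + B[2][1] = 1 + 7 = 8) = -5 (attained at k = 1)
  C[1][2] = min over k of (A[1][0] + B[0][2] = 10 + 3 = 13, A[1][1] + B[1][2] = 0 + 8 = 8, A[1][2] + B[2][2] = 1 + -1 = 0) = 0 (attained at k = 2)
  C[2][0] = min over k of (A[2][0] + B[0][0] = 2 + 5 = 7, A[2][1] + B[1][0] = -1 + 4 = 3, A[2][2] + B[2][0] = 1 + 5 = 6) = 3 (attained at k = 1)
  C[2][1] = min over k of (A[2][0] + B[0][1] = 2 + 4 = 6, A[2][1] + B[1][1] = -1 + -5 = -6, A[2][2] + B[2][1] = 1 + 7 = 8) = -6 (attained at k = 1)
  C[2][2] = min over k of (A[2][0] + B[0][2] = 2 + 3 = 5, A[2][1] + B[1][2] = -1 + 8 = 7, A[2][2] + B[2][2] = 1 + -1 = 0) = 0 (attained at k = 2)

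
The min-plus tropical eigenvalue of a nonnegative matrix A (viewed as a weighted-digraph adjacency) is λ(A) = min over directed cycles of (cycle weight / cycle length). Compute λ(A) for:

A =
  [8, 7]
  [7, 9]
λ(A) = 7

Enumerate directed cycles and compute their means (weight / length). Sample:
  cycle 0 → 0: weight = 8, length = 1, mean = 8/1 ≈ 8.000
  cycle 1 → 1: weight = 9, length = 1, mean = 9/1 ≈ 9.000
  cycle 0 → 1 → 0: weight = 14, length = 2, mean = 14/2 ≈ 7.000
  cycle 1 → 0 → 1: weight = 14, length = 2, mean = 14/2 ≈ 7.000
Minimum mean = 7.000, attained e.g. along the cycle 0 → 1 → 0 with weight 14 and length 2. So λ(A) = 14/2 = 7.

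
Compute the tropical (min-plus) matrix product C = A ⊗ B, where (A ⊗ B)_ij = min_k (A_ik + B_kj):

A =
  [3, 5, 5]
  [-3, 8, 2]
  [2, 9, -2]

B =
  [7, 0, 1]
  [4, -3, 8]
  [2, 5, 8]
A ⊗ B =
  [7, 2, 4]
  [4, -3, -2]
  [0, 2, 3]

Apply the min-plus product entry-by-entry:
  C[0][0] = min over k of (A[0][0] + B[0][0] = 3 + 7 = 10, A[0][1] + B[1][0] = 5 + 4 = 9, A[0][2] + B[2][0] = 5 + 2 = 7) = 7 (attained at k = 2)
  C[0][1] = min over k of (A[0][0] + B[0][1] = 3 + 0 = 3, A[0][1] + B[1][1] = 5 + -3 = 2, A[0][2] + B[2][1] = 5 + 5 = 10) = 2 (attained at k = 1)
  C[0][2] = min over k of (A[0][0] + B[0][2] = 3 + 1 = 4, A[0][1] + B[1][2] = 5 + 8 = 13, A[0][2] + B[2][2] = 5 + 8 = 13) = 4 (attained at k = 0)
  C[1][0] = min over k of (A[1][0] + B[0][0] = -3 + 7 = 4, A[1][1] + B[1][0] = 8 + 4 = 12, A[1][2] + B[2][0] = 2 + 2 = 4) = 4 (attained at k = 0)
  C[1][1] = min over k of (A[1][0] + B[0][1] = -3 + 0 = -3, A[1][1] + B[1][1] = 8 + -3 = 5, A[1][2] + B[2][1] = 2 + 5 = 7) = -3 (attained at k = 0)
  C[1][2] = min over k of (A[1][0] + B[0][2] = -3 + 1 = -2, A[1][1] + B[1][2] = 8 + 8 = 16, A[1][2] + B[2][2] = 2 + 8 = 10) = -2 (attained at k = 0)
  C[2][0] = min over k of (A[2][0] + B[0][0] = 2 + 7 = 9, A[2][1] + B[1][0] = 9 + 4 = 13, A[2][2] + B[2][0] = -2 + 2 = 0) = 0 (attained at k = 2)
  C[2][1] = min over k of (A[2][0] + B[0][1] = 2 + 0 = 2, A[2][1] + B[1][1] = 9 + -3 = 6, A[2][2] + B[2][1] = -2 + 5 = 3) = 2 (attained at k = 0)
  C[2][2] = min over k of (A[2][0] + B[0][2] = 2 + 1 = 3, A[2][1] + B[1][2] = 9 + 8 = 17, A[2][2] + B[2][2] = -2 + 8 = 6) = 3 (attained at k = 0)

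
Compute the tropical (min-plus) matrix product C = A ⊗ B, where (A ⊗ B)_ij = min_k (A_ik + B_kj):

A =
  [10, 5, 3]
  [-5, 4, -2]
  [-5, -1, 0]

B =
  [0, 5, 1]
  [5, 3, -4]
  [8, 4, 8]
A ⊗ B =
  [10, 7, 1]
  [-5, 0, -4]
  [-5, 0, -5]

Apply the min-plus product entry-by-entry:
  C[0][0] = min over k of (A[0][0] + B[0][0] = 10 + 0 = 10, A[0][1] + B[1][0] = 5 + 5 = 10, A[0][2] + B[2][0] = 3 + 8 = 11) = 10 (attained at k = 0)
  C[0][1] = min over k of (A[0][0] + B[0][1] = 10 + 5 = 15, A[0][1] + B[1][1] = 5 + 3 = 8, A[0][2] + B[2][1] = 3 + 4 = 7) = 7 (attained at k = 2)
  C[0][2] = min over k of (A[0][0] + B[0][2] = 10 + 1 = 11, A[0][1] + B[1][2] = 5 + -4 = 1, A[0][2] + B[2][2] = 3 + 8 = 11) = 1 (attained at k = 1)
  C[1][0] = min over k of (A[1][0] + B[0][0] = -5 + 0 = -5, A[1][1] + B[1][0] = 4 + 5 = 9, A[1][2] + B[2][0] = -2 + 8 = 6) = -5 (attained at k = 0)
  C[1][1] = min over k of (A[1][0] + B[0][1] = -5 + 5 = 0, A[1][1] + B[1][1] = 4 + 3 = 7, A[1][2] + B[2][1] = -2 + 4 = 2) = 0 (attained at k = 0)
  C[1][2] = min over k of (A[1][0] + B[0][2] = -5 + 1 = -4, A[1][1] + B[1][2] = 4 + -4 = 0, A[1][2] + B[2][2] = -2 + 8 = 6) = -4 (attained at k = 0)
  C[2][0] = min over k of (A[2][0] + B[0][0] = -5 + 0 = -5, A[2][1] + B[1][0] = -1 + 5 = 4, A[2][2] + B[2][0] = 0 + 8 = 8) = -5 (attained at k = 0)
  C[2][1] = min over k of (A[2][0] + B[0][1] = -5 + 5 = 0, A[2][1] + B[1][1] = -1 + 3 = 2, A[2][2] + B[2][1] = 0 + 4 = 4) = 0 (attained at k = 0)
  C[2][2] = min over k of (A[2][0] + B[0][2] = -5 + 1 = -4, A[2][1] + B[1][2] = -1 + -4 = -5, A[2][2] + B[2][2] = 0 + 8 = 8) = -5 (attained at k = 1)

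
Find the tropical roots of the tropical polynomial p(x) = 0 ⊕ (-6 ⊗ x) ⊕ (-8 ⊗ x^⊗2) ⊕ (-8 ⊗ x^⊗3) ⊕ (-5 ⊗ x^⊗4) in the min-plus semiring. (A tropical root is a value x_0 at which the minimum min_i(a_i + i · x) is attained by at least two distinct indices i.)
Roots: {-3, 0, 2, 6}

Each tropical root is a break point of the lower envelope of the lines y = a_i + i · x (there are 5 lines, with slopes 0, 1, ..., 4). Only the lines that attain the minimum somewhere contribute to roots; other lines are dominated. Here the surviving (envelope) indices are i = 4, i = 3, i = 2, i = 1, i = 0.
Intersections between consecutive envelope lines give the roots: for adjacent envelope indices i < j the intersection is x = (a_i − a_j) / (j − i). Reading off the sorted break points: {-3, 0, 2, 6}.
Verification: at each break x_0, at least two indices attain the minimum of min_i(a_i + i · x_0).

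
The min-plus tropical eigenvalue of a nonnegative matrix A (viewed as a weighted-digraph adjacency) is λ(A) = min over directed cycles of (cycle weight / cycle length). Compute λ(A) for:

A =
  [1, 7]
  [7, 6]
λ(A) = 1

Enumerate directed cycles and compute their means (weight / length). Sample:
  cycle 0 → 0: weight = 1, length = 1, mean = 1/1 ≈ 1.000
  cycle 1 → 1: weight = 6, length = 1, mean = 6/1 ≈ 6.000
  cycle 0 → 1 → 0: weight = 14, length = 2, mean = 14/2 ≈ 7.000
  cycle 1 → 0 → 1: weight = 14, length = 2, mean = 14/2 ≈ 7.000
Minimum mean = 1.000, attained e.g. along the cycle 0 → 0 with weight 1 and length 1. So λ(A) = 1/1 = 1.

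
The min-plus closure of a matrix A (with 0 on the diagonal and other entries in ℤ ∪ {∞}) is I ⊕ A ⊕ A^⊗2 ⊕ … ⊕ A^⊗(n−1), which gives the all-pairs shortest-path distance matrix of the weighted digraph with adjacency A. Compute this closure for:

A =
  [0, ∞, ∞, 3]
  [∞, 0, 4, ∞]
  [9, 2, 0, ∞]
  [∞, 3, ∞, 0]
Closure =
  [0, 6, 10, 3]
  [13, 0, 4, 16]
  [9, 2, 0, 12]
  [16, 3, 7, 0]

This is the Floyd-Warshall all-pairs shortest-path computation. For each intermediate vertex k = 0, 1, …, 3, update dist[i][j] ← min(dist[i][j], dist[i][k] + dist[k][j]). The final matrix gives, for each (i, j), the minimum total weight of any directed path from i to j (possibly empty when i = j).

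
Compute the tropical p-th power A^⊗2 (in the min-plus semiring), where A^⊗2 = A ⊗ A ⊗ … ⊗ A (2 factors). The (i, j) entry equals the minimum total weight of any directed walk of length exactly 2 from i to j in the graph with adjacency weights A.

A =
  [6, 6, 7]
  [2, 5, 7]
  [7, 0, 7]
A^⊗2 =
  [8, 7, 13]
  [7, 7, 9]
  [2, 5, 7]

Each entry (A^⊗2)_ij equals the minimum over all length-2 walks i = v_0 → v_1 → … → v_2 = j of Σ_t A[v_t][v_{t+1}]. For example, for (i, j) = (0, 2) we minimise over 3 possible intermediate vertex sequences; the minimum is 13, attained along the walk 0 → 0 → 2.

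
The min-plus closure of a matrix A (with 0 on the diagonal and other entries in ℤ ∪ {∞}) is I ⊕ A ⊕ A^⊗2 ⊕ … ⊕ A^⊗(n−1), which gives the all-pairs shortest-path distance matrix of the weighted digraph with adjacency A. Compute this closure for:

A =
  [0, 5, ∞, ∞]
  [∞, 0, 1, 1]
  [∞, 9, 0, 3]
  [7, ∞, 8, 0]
Closure =
  [0, 5, 6, 6]
  [8, 0, 1, 1]
  [10, 9, 0, 3]
  [7, 12, 8, 0]

This is the Floyd-Warshall all-pairs shortest-path computation. For each intermediate vertex k = 0, 1, …, 3, update dist[i][j] ← min(dist[i][j], dist[i][k] + dist[k][j]). The final matrix gives, for each (i, j), the minimum total weight of any directed path from i to j (possibly empty when i = j).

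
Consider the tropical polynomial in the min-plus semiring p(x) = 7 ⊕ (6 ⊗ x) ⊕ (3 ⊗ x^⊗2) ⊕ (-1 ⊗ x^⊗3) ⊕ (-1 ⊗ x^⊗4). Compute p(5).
p(5) = 7

A tropical monomial a ⊗ x^⊗i evaluates to a + i · x. Evaluating each term at x = 5:
  Term 0 contributes 7 + 0 · 5 = 7
  Term 1 contributes 6 + 1 · 5 = 11
  Term 2 contributes 3 + 2 · 5 = 13
  Term 3 contributes -1 + 3 · 5 = 14
  Term 4 contributes -1 + 4 · 5 = 19
p(5) = ⊕ of these = min[7, 11, 13, 14, 19] = 7.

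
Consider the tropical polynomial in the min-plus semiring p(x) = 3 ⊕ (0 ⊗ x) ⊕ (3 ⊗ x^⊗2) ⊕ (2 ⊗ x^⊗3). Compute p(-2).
p(-2) = -4

A tropical monomial a ⊗ x^⊗i evaluates to a + i · x. Evaluating each term at x = -2:
  Term 0 contributes 3 + 0 · -2 = 3
  Term 1 contributes 0 + 1 · -2 = -2
  Term 2 contributes 3 + 2 · -2 = -1
  Term 3 contributes 2 + 3 · -2 = -4
p(-2) = ⊕ of these = min[3, -2, -1, -4] = -4.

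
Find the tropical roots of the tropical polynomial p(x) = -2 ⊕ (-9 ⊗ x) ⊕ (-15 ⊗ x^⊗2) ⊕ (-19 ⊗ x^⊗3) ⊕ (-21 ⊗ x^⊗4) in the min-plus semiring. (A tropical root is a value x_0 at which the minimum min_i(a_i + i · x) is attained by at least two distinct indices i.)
Roots: {2, 4, 6, 7}

Each tropical root is a break point of the lower envelope of the lines y = a_i + i · x (there are 5 lines, with slopes 0, 1, ..., 4). Only the lines that attain the minimum somewhere contribute to roots; other lines are dominated. Here the surviving (envelope) indices are i = 4, i = 3, i = 2, i = 1, i = 0.
Intersections between consecutive envelope lines give the roots: for adjacent envelope indices i < j the intersection is x = (a_i − a_j) / (j − i). Reading off the sorted break points: {2, 4, 6, 7}.
Verification: at each break x_0, at least two indices attain the minimum of min_i(a_i + i · x_0).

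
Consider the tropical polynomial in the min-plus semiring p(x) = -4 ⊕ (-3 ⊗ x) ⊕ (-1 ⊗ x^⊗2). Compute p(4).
p(4) = -4

A tropical monomial a ⊗ x^⊗i evaluates to a + i · x. Evaluating each term at x = 4:
  Term 0 contributes -4 + 0 · 4 = -4
  Term 1 contributes -3 + 1 · 4 = 1
  Term 2 contributes -1 + 2 · 4 = 7
p(4) = ⊕ of these = min[-4, 1, 7] = -4.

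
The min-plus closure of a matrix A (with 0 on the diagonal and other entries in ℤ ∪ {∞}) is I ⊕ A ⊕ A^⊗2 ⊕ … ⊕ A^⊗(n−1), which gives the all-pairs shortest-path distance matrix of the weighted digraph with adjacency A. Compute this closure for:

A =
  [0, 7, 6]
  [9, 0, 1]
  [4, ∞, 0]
Closure =
  [0, 7, 6]
  [5, 0, 1]
  [4, 11, 0]

This is the Floyd-Warshall all-pairs shortest-path computation. For each intermediate vertex k = 0, 1, …, 2, update dist[i][j] ← min(dist[i][j], dist[i][k] + dist[k][j]). The final matrix gives, for each (i, j), the minimum total weight of any directed path from i to j (possibly empty when i = j).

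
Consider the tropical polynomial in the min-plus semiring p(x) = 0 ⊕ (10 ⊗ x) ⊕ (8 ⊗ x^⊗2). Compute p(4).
p(4) = 0

A tropical monomial a ⊗ x^⊗i evaluates to a + i · x. Evaluating each term at x = 4:
  Term 0 contributes 0 + 0 · 4 = 0
  Term 1 contributes 10 + 1 · 4 = 14
  Term 2 contributes 8 + 2 · 4 = 16
p(4) = ⊕ of these = min[0, 14, 16] = 0.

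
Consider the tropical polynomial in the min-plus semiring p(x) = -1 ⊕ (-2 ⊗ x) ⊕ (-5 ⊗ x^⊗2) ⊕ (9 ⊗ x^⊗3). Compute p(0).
p(0) = -5

A tropical monomial a ⊗ x^⊗i evaluates to a + i · x. Evaluating each term at x = 0:
  Term 0 contributes -1 + 0 · 0 = -1
  Term 1 contributes -2 + 1 · 0 = -2
  Term 2 contributes -5 + 2 · 0 = -5
  Term 3 contributes 9 + 3 · 0 = 9
p(0) = ⊕ of these = min[-1, -2, -5, 9] = -5.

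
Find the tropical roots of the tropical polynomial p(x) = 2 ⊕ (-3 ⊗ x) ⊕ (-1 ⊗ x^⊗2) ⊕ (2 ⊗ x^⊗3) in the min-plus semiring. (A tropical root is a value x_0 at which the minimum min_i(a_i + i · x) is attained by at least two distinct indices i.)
Roots: {-3, -2, 5}

Each tropical root is a break point of the lower envelope of the lines y = a_i + i · x (there are 4 lines, with slopes 0, 1, ..., 3). Only the lines that attain the minimum somewhere contribute to roots; other lines are dominated. Here the surviving (envelope) indices are i = 3, i = 2, i = 1, i = 0.
Intersections between consecutive envelope lines give the roots: for adjacent envelope indices i < j the intersection is x = (a_i − a_j) / (j − i). Reading off the sorted break points: {-3, -2, 5}.
Verification: at each break x_0, at least two indices attain the minimum of min_i(a_i + i · x_0).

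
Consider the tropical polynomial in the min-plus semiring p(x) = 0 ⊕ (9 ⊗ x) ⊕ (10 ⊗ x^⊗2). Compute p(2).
p(2) = 0

A tropical monomial a ⊗ x^⊗i evaluates to a + i · x. Evaluating each term at x = 2:
  Term 0 contributes 0 + 0 · 2 = 0
  Term 1 contributes 9 + 1 · 2 = 11
  Term 2 contributes 10 + 2 · 2 = 14
p(2) = ⊕ of these = min[0, 11, 14] = 0.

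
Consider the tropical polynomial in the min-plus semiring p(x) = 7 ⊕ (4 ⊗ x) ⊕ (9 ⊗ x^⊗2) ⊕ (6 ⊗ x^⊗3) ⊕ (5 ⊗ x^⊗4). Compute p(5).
p(5) = 7

A tropical monomial a ⊗ x^⊗i evaluates to a + i · x. Evaluating each term at x = 5:
  Term 0 contributes 7 + 0 · 5 = 7
  Term 1 contributes 4 + 1 · 5 = 9
  Term 2 contributes 9 + 2 · 5 = 19
  Term 3 contributes 6 + 3 · 5 = 21
  Term 4 contributes 5 + 4 · 5 = 25
p(5) = ⊕ of these = min[7, 9, 19, 21, 25] = 7.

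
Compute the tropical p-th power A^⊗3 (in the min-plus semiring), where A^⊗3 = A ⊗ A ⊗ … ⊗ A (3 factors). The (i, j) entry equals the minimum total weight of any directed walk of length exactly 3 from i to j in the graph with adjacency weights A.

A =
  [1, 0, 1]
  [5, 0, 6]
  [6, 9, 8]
A^⊗3 =
  [3, 0, 3]
  [5, 0, 6]
  [8, 6, 8]

Each entry (A^⊗3)_ij equals the minimum over all length-3 walks i = v_0 → v_1 → … → v_3 = j of Σ_t A[v_t][v_{t+1}]. For example, for (i, j) = (0, 2) we minimise over 9 possible intermediate vertex sequences; the minimum is 3, attained along the walk 0 → 0 → 0 → 2.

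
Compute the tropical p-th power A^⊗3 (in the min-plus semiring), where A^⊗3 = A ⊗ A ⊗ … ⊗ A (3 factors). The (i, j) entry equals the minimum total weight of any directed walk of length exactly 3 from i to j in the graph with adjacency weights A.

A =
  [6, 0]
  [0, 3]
A^⊗3 =
  [3, 0]
  [0, 3]

Each entry (A^⊗3)_ij equals the minimum over all length-3 walks i = v_0 → v_1 → … → v_3 = j of Σ_t A[v_t][v_{t+1}]. For example, for (i, j) = (0, 1) we minimise over 4 possible intermediate vertex sequences; the minimum is 0, attained along the walk 0 → 1 → 0 → 1.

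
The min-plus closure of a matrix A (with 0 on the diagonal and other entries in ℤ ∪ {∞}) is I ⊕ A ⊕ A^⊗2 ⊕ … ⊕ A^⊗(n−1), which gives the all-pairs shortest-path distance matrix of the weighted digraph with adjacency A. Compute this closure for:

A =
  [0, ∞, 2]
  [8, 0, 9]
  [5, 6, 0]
Closure =
  [0, 8, 2]
  [8, 0, 9]
  [5, 6, 0]

This is the Floyd-Warshall all-pairs shortest-path computation. For each intermediate vertex k = 0, 1, …, 2, update dist[i][j] ← min(dist[i][j], dist[i][k] + dist[k][j]). The final matrix gives, for each (i, j), the minimum total weight of any directed path from i to j (possibly empty when i = j).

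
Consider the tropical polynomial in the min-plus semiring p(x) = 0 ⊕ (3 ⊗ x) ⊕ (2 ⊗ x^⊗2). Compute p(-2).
p(-2) = -2

A tropical monomial a ⊗ x^⊗i evaluates to a + i · x. Evaluating each term at x = -2:
  Term 0 contributes 0 + 0 · -2 = 0
  Term 1 contributes 3 + 1 · -2 = 1
  Term 2 contributes 2 + 2 · -2 = -2
p(-2) = ⊕ of these = min[0, 1, -2] = -2.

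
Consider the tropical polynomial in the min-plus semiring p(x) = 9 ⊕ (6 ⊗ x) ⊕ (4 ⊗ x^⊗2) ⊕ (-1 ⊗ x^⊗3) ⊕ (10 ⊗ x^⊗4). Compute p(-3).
p(-3) = -10

A tropical monomial a ⊗ x^⊗i evaluates to a + i · x. Evaluating each term at x = -3:
  Term 0 contributes 9 + 0 · -3 = 9
  Term 1 contributes 6 + 1 · -3 = 3
  Term 2 contributes 4 + 2 · -3 = -2
  Term 3 contributes -1 + 3 · -3 = -10
  Term 4 contributes 10 + 4 · -3 = -2
p(-3) = ⊕ of these = min[9, 3, -2, -10, -2] = -10.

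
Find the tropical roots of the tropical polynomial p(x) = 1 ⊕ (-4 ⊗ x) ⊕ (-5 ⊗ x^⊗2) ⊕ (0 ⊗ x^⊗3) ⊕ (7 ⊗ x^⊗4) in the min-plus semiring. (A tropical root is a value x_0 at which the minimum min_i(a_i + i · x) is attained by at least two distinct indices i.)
Roots: {-7, -5, 1, 5}

Each tropical root is a break point of the lower envelope of the lines y = a_i + i · x (there are 5 lines, with slopes 0, 1, ..., 4). Only the lines that attain the minimum somewhere contribute to roots; other lines are dominated. Here the surviving (envelope) indices are i = 4, i = 3, i = 2, i = 1, i = 0.
Intersections between consecutive envelope lines give the roots: for adjacent envelope indices i < j the intersection is x = (a_i − a_j) / (j − i). Reading off the sorted break points: {-7, -5, 1, 5}.
Verification: at each break x_0, at least two indices attain the minimum of min_i(a_i + i · x_0).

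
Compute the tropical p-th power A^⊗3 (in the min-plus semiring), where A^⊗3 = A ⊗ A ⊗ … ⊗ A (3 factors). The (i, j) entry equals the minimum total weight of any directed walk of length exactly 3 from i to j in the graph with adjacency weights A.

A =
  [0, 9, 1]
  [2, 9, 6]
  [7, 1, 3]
A^⊗3 =
  [0, 2, 1]
  [2, 4, 3]
  [3, 7, 4]

Each entry (A^⊗3)_ij equals the minimum over all length-3 walks i = v_0 → v_1 → … → v_3 = j of Σ_t A[v_t][v_{t+1}]. For example, for (i, j) = (0, 2) we minimise over 9 possible intermediate vertex sequences; the minimum is 1, attained along the walk 0 → 0 → 0 → 2.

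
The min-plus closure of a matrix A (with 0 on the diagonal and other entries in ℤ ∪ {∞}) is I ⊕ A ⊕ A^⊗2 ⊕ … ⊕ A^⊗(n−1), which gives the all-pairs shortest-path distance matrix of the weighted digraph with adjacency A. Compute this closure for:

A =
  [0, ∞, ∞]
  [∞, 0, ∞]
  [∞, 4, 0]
Closure =
  [0, ∞, ∞]
  [∞, 0, ∞]
  [∞, 4, 0]

This is the Floyd-Warshall all-pairs shortest-path computation. For each intermediate vertex k = 0, 1, …, 2, update dist[i][j] ← min(dist[i][j], dist[i][k] + dist[k][j]). The final matrix gives, for each (i, j), the minimum total weight of any directed path from i to j (possibly empty when i = j).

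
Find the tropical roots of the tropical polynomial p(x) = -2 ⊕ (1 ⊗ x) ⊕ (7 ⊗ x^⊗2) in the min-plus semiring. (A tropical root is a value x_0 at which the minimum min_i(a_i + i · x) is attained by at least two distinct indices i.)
Roots: {-6, -3}

Each tropical root is a break point of the lower envelope of the lines y = a_i + i · x (there are 3 lines, with slopes 0, 1, ..., 2). Only the lines that attain the minimum somewhere contribute to roots; other lines are dominated. Here the surviving (envelope) indices are i = 2, i = 1, i = 0.
Intersections between consecutive envelope lines give the roots: for adjacent envelope indices i < j the intersection is x = (a_i − a_j) / (j − i). Reading off the sorted break points: {-6, -3}.
Verification: at each break x_0, at least two indices attain the minimum of min_i(a_i + i · x_0).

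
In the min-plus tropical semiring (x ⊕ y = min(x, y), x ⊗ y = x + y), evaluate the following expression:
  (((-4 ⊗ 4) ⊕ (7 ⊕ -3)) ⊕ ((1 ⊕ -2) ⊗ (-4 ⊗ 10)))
(((-4 ⊗ 4) ⊕ (7 ⊕ -3)) ⊕ ((1 ⊕ -2) ⊗ (-4 ⊗ 10))) = -3

Expand innermost to outermost. Recall ⊕ takes the minimum of its arguments and ⊗ takes their sum. Working out the expression (((-4 ⊗ 4) ⊕ (7 ⊕ -3)) ⊕ ((1 ⊕ -2) ⊗ (-4 ⊗ 10))) gives -3.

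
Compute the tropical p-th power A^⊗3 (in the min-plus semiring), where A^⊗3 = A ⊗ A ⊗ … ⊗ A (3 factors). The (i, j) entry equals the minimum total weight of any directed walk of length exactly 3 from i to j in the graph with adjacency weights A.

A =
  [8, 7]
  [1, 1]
A^⊗3 =
  [9, 9]
  [3, 3]

Each entry (A^⊗3)_ij equals the minimum over all length-3 walks i = v_0 → v_1 → … → v_3 = j of Σ_t A[v_t][v_{t+1}]. For example, for (i, j) = (0, 1) we minimise over 4 possible intermediate vertex sequences; the minimum is 9, attained along the walk 0 → 1 → 1 → 1.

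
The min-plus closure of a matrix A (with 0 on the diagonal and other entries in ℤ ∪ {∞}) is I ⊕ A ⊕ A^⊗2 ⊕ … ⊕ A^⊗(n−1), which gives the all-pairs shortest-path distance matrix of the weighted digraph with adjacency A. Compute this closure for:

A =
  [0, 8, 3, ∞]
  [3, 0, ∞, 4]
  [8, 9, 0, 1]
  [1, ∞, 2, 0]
Closure =
  [0, 8, 3, 4]
  [3, 0, 6, 4]
  [2, 9, 0, 1]
  [1, 9, 2, 0]

This is the Floyd-Warshall all-pairs shortest-path computation. For each intermediate vertex k = 0, 1, …, 3, update dist[i][j] ← min(dist[i][j], dist[i][k] + dist[k][j]). The final matrix gives, for each (i, j), the minimum total weight of any directed path from i to j (possibly empty when i = j).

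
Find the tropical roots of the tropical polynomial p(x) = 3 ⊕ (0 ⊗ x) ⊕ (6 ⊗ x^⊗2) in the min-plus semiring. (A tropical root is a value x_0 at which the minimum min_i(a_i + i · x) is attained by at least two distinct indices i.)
Roots: {-6, 3}

Each tropical root is a break point of the lower envelope of the lines y = a_i + i · x (there are 3 lines, with slopes 0, 1, ..., 2). Only the lines that attain the minimum somewhere contribute to roots; other lines are dominated. Here the surviving (envelope) indices are i = 2, i = 1, i = 0.
Intersections between consecutive envelope lines give the roots: for adjacent envelope indices i < j the intersection is x = (a_i − a_j) / (j − i). Reading off the sorted break points: {-6, 3}.
Verification: at each break x_0, at least two indices attain the minimum of min_i(a_i + i · x_0).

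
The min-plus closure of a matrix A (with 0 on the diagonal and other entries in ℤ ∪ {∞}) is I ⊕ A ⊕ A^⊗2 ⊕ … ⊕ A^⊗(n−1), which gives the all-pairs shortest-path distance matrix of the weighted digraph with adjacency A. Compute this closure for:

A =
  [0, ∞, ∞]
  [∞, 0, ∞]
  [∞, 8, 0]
Closure =
  [0, ∞, ∞]
  [∞, 0, ∞]
  [∞, 8, 0]

This is the Floyd-Warshall all-pairs shortest-path computation. For each intermediate vertex k = 0, 1, …, 2, update dist[i][j] ← min(dist[i][j], dist[i][k] + dist[k][j]). The final matrix gives, for each (i, j), the minimum total weight of any directed path from i to j (possibly empty when i = j).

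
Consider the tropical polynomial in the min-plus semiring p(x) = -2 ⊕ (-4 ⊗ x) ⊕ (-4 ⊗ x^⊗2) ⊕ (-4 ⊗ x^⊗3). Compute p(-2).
p(-2) = -10

A tropical monomial a ⊗ x^⊗i evaluates to a + i · x. Evaluating each term at x = -2:
  Term 0 contributes -2 + 0 · -2 = -2
  Term 1 contributes -4 + 1 · -2 = -6
  Term 2 contributes -4 + 2 · -2 = -8
  Term 3 contributes -4 + 3 · -2 = -10
p(-2) = ⊕ of these = min[-2, -6, -8, -10] = -10.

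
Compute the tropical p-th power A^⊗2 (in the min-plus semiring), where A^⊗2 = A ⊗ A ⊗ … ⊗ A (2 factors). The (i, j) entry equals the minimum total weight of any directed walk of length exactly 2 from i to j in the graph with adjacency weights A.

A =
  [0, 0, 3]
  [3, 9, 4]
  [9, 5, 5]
A^⊗2 =
  [0, 0, 3]
  [3, 3, 6]
  [8, 9, 9]

Each entry (A^⊗2)_ij equals the minimum over all length-2 walks i = v_0 → v_1 → … → v_2 = j of Σ_t A[v_t][v_{t+1}]. For example, for (i, j) = (0, 2) we minimise over 3 possible intermediate vertex sequences; the minimum is 3, attained along the walk 0 → 0 → 2.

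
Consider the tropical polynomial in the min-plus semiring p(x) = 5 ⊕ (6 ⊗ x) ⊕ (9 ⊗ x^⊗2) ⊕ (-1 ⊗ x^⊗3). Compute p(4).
p(4) = 5

A tropical monomial a ⊗ x^⊗i evaluates to a + i · x. Evaluating each term at x = 4:
  Term 0 contributes 5 + 0 · 4 = 5
  Term 1 contributes 6 + 1 · 4 = 10
  Term 2 contributes 9 + 2 · 4 = 17
  Term 3 contributes -1 + 3 · 4 = 11
p(4) = ⊕ of these = min[5, 10, 17, 11] = 5.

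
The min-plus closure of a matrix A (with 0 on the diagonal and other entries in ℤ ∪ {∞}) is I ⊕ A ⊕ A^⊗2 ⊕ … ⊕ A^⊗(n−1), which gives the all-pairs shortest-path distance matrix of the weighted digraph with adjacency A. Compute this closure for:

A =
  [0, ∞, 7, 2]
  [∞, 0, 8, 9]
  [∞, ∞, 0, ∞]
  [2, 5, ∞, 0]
Closure =
  [0, 7, 7, 2]
  [11, 0, 8, 9]
  [∞, ∞, 0, ∞]
  [2, 5, 9, 0]

This is the Floyd-Warshall all-pairs shortest-path computation. For each intermediate vertex k = 0, 1, …, 3, update dist[i][j] ← min(dist[i][j], dist[i][k] + dist[k][j]). The final matrix gives, for each (i, j), the minimum total weight of any directed path from i to j (possibly empty when i = j).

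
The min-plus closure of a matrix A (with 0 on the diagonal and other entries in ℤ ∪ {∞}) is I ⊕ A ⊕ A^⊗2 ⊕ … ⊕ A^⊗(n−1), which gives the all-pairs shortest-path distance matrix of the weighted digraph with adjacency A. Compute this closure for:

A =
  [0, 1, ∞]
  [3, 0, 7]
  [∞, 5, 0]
Closure =
  [0, 1, 8]
  [3, 0, 7]
  [8, 5, 0]

This is the Floyd-Warshall all-pairs shortest-path computation. For each intermediate vertex k = 0, 1, …, 2, update dist[i][j] ← min(dist[i][j], dist[i][k] + dist[k][j]). The final matrix gives, for each (i, j), the minimum total weight of any directed path from i to j (possibly empty when i = j).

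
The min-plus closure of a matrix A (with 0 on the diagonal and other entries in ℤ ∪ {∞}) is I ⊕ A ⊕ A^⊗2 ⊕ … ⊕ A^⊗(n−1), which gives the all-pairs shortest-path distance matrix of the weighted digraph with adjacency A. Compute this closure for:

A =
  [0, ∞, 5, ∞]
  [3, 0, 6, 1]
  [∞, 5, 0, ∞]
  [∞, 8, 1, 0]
Closure =
  [0, 10, 5, 11]
  [3, 0, 2, 1]
  [8, 5, 0, 6]
  [9, 6, 1, 0]

This is the Floyd-Warshall all-pairs shortest-path computation. For each intermediate vertex k = 0, 1, …, 3, update dist[i][j] ← min(dist[i][j], dist[i][k] + dist[k][j]). The final matrix gives, for each (i, j), the minimum total weight of any directed path from i to j (possibly empty when i = j).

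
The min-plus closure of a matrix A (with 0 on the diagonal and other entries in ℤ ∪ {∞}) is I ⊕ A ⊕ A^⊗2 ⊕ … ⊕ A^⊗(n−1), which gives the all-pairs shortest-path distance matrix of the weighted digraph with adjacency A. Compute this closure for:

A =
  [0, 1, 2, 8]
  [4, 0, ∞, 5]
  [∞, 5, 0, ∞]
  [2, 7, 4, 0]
Closure =
  [0, 1, 2, 6]
  [4, 0, 6, 5]
  [9, 5, 0, 10]
  [2, 3, 4, 0]

This is the Floyd-Warshall all-pairs shortest-path computation. For each intermediate vertex k = 0, 1, …, 3, update dist[i][j] ← min(dist[i][j], dist[i][k] + dist[k][j]). The final matrix gives, for each (i, j), the minimum total weight of any directed path from i to j (possibly empty when i = j).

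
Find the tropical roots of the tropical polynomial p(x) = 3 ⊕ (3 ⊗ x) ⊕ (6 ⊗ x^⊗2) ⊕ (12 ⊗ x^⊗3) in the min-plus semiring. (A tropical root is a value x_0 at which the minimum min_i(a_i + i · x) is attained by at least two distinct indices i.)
Roots: {-6, -3, 0}

Each tropical root is a break point of the lower envelope of the lines y = a_i + i · x (there are 4 lines, with slopes 0, 1, ..., 3). Only the lines that attain the minimum somewhere contribute to roots; other lines are dominated. Here the surviving (envelope) indices are i = 3, i = 2, i = 1, i = 0.
Intersections between consecutive envelope lines give the roots: for adjacent envelope indices i < j the intersection is x = (a_i − a_j) / (j − i). Reading off the sorted break points: {-6, -3, 0}.
Verification: at each break x_0, at least two indices attain the minimum of min_i(a_i + i · x_0).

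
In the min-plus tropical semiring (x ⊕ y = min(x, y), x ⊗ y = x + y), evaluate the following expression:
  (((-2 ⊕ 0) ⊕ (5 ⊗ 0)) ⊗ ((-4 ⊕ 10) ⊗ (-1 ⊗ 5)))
(((-2 ⊕ 0) ⊕ (5 ⊗ 0)) ⊗ ((-4 ⊕ 10) ⊗ (-1 ⊗ 5))) = -2

Expand innermost to outermost. Recall ⊕ takes the minimum of its arguments and ⊗ takes their sum. Working out the expression (((-2 ⊕ 0) ⊕ (5 ⊗ 0)) ⊗ ((-4 ⊕ 10) ⊗ (-1 ⊗ 5))) gives -2.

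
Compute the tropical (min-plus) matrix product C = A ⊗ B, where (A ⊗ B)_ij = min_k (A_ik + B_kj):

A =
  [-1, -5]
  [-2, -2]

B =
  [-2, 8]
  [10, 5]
A ⊗ B =
  [-3, 0]
  [-4, 3]

Apply the min-plus product entry-by-entry:
  C[0][0] = min over k of (A[0][0] + B[0][0] = -1 + -2 = -3, A[0][1] + B[1][0] = -5 + 10 = 5) = -3 (attained at k = 0)
  C[0][1] = min over k of (A[0][0] + B[0][1] = -1 + 8 = 7, A[0][1] + B[1][1] = -5 + 5 = 0) = 0 (attained at k = 1)
  C[1][0] = min over k of (A[1][0] + B[0][0] = -2 + -2 = -4, A[1][1] + B[1][0] = -2 + 10 = 8) = -4 (attained at k = 0)
  C[1][1] = min over k of (A[1][0] + B[0][1] = -2 + 8 = 6, A[1][1] + B[1][1] = -2 + 5 = 3) = 3 (attained at k = 1)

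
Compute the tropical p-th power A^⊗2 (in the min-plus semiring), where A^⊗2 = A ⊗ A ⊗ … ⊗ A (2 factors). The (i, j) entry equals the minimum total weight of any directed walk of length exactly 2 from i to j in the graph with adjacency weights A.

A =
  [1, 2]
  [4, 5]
A^⊗2 =
  [2, 3]
  [5, 6]

Each entry (A^⊗2)_ij equals the minimum over all length-2 walks i = v_0 → v_1 → … → v_2 = j of Σ_t A[v_t][v_{t+1}]. For example, for (i, j) = (0, 1) we minimise over 2 possible intermediate vertex sequences; the minimum is 3, attained along the walk 0 → 0 → 1.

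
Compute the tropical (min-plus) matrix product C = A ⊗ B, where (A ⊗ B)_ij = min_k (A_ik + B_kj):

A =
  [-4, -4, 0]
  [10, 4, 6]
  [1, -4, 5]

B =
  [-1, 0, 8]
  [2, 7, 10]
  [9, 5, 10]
A ⊗ B =
  [-5, -4, 4]
  [6, 10, 14]
  [-2, 1, 6]

Apply the min-plus product entry-by-entry:
  C[0][0] = min over k of (A[0][0] + B[0][0] = -4 + -1 = -5, A[0][1] + B[1][0] = -4 + 2 = -2, A[0][2] + B[2][0] = 0 + 9 = 9) = -5 (attained at k = 0)
  C[0][1] = min over k of (A[0][0] + B[0][1] = -4 + 0 = -4, A[0][1] + B[1][1] = -4 + 7 = 3, A[0][2] + B[2][1] = 0 + 5 = 5) = -4 (attained at k = 0)
  C[0][2] = min over k of (A[0][0] + B[0][2] = -4 + 8 = 4, A[0][1] + B[1][2] = -4 + 10 = 6, A[0][2] + B[2][2] = 0 + 10 = 10) = 4 (attained at k = 0)
  C[1][0] = min over k of (A[1][0] + B[0][0] = 10 + -1 = 9, A[1][1] + B[1][0] = 4 + 2 = 6, A[1][2] + B[2][0] = 6 + 9 = 15) = 6 (attained at k = 1)
  C[1][1] = min over k of (A[1][0] + B[0][1] = 10 + 0 = 10, A[1][1] + B[1][1] = 4 + 7 = 11, A[1][2] + B[2][1] = 6 + 5 = 11) = 10 (attained at k = 0)
  C[1][2] = min over k of (A[1][0] + B[0][2] = 10 + 8 = 18, A[1][1] + B[1][2] = 4 + 10 = 14, A[1][2] + B[2][2] = 6 + 10 = 16) = 14 (attained at k = 1)
  C[2][0] = min over k of (A[2][0] + B[0][0] = 1 + -1 = 0, A[2][1] + B[1][0] = -4 + 2 = -2, A[2][2] + B[2][0] = 5 + 9 = 14) = -2 (attained at k = 1)
  C[2][1] = min over k of (A[2][0] + B[0][1] = 1 + 0 = 1, A[2][1] + B[1][1] = -4 + 7 = 3, A[2][2] + B[2][1] = 5 + 5 = 10) = 1 (attained at k = 0)
  C[2][2] = min over k of (A[2][0] + B[0][2] = 1 + 8 = 9, A[2][1] + B[1][2] = -4 + 10 = 6, A[2][2] + B[2][2] = 5 + 10 = 15) = 6 (attained at k = 1)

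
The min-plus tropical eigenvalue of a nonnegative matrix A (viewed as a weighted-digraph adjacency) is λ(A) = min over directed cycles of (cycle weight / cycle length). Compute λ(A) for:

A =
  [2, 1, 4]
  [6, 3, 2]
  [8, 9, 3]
λ(A) = 2

Enumerate directed cycles and compute their means (weight / length). Sample:
  cycle 0 → 0: weight = 2, length = 1, mean = 2/1 ≈ 2.000
  cycle 1 → 1: weight = 3, length = 1, mean = 3/1 ≈ 3.000
  cycle 2 → 2: weight = 3, length = 1, mean = 3/1 ≈ 3.000
  cycle 0 → 1 → 0: weight = 7, length = 2, mean = 7/2 ≈ 3.500
  cycle 0 → 2 → 0: weight = 12, length = 2, mean = 12/2 ≈ 6.000
  cycle 1 → 0 → 1: weight = 7, length = 2, mean = 7/2 ≈ 3.500
Minimum mean = 2.000, attained e.g. along the cycle 0 → 0 with weight 2 and length 1. So λ(A) = 2/1 = 2.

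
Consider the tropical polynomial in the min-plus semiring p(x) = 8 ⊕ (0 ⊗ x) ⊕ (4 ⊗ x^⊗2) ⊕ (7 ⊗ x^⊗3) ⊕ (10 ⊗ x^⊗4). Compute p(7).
p(7) = 7

A tropical monomial a ⊗ x^⊗i evaluates to a + i · x. Evaluating each term at x = 7:
  Term 0 contributes 8 + 0 · 7 = 8
  Term 1 contributes 0 + 1 · 7 = 7
  Term 2 contributes 4 + 2 · 7 = 18
  Term 3 contributes 7 + 3 · 7 = 28
  Term 4 contributes 10 + 4 · 7 = 38
p(7) = ⊕ of these = min[8, 7, 18, 28, 38] = 7.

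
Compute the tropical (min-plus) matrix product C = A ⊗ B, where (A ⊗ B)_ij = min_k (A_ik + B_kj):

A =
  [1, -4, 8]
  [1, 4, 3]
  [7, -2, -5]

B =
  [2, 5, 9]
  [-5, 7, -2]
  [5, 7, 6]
A ⊗ B =
  [-9, 3, -6]
  [-1, 6, 2]
  [-7, 2, -4]

Apply the min-plus product entry-by-entry:
  C[0][0] = min over k of (A[0][0] + B[0][0] = 1 + 2 = 3, A[0][1] + B[1][0] = -4 + -5 = -9, A[0][2] + B[2][0] = 8 + 5 = 13) = -9 (attained at k = 1)
  C[0][1] = min over k of (A[0][0] + B[0][1] = 1 + 5 = 6, A[0][1] + B[1][1] = -4 + 7 = 3, A[0][2] + B[2][1] = 8 + 7 = 15) = 3 (attained at k = 1)
  C[0][2] = min over k of (A[0][0] + B[0][2] = 1 + 9 = 10, A[0][1] + B[1][2] = -4 + -2 = -6, A[0][2] + B[2][2] = 8 + 6 = 14) = -6 (attained at k = 1)
  C[1][0] = min over k of (A[1][0] + B[0][0] = 1 + 2 = 3, A[1][1] + B[1][0] = 4 + -5 = -1, A[1][2] + B[2][0] = 3 + 5 = 8) = -1 (attained at k = 1)
  C[1][1] = min over k of (A[1][0] + B[0][1] = 1 + 5 = 6, A[1][1] + B[1][1] = 4 + 7 = 11, A[1][2] + B[2][1] = 3 + 7 = 10) = 6 (attained at k = 0)
  C[1][2] = min over k of (A[1][0] + B[0][2] = 1 + 9 = 10, A[1][1] + B[1][2] = 4 + -2 = 2, A[1][2] + B[2][2] = 3 + 6 = 9) = 2 (attained at k = 1)
  C[2][0] = min over k of (A[2][0] + B[0][0] = 7 + 2 = 9, A[2][1] + B[1][0] = -2 + -5 = -7, A[2][2] + B[2][0] = -5 + 5 = 0) = -7 (attained at k = 1)
  C[2][1] = min over k of (A[2][0] + B[0][1] = 7 + 5 = 12, A[2][1] + B[1][1] = -2 + 7 = 5, A[2][2] + B[2][1] = -5 + 7 = 2) = 2 (attained at k = 2)
  C[2][2] = min over k of (A[2][0] + B[0][2] = 7 + 9 = 16, A[2][1] + B[1][2] = -2 + -2 = -4, A[2][2] + B[2][2] = -5 + 6 = 1) = -4 (attained at k = 1)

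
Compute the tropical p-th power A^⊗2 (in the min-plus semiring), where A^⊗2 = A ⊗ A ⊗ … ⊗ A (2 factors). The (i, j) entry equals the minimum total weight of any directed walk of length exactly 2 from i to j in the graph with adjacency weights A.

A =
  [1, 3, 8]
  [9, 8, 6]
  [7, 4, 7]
A^⊗2 =
  [2, 4, 9]
  [10, 10, 13]
  [8, 10, 10]

Each entry (A^⊗2)_ij equals the minimum over all length-2 walks i = v_0 → v_1 → … → v_2 = j of Σ_t A[v_t][v_{t+1}]. For example, for (i, j) = (0, 2) we minimise over 3 possible intermediate vertex sequences; the minimum is 9, attained along the walk 0 → 0 → 2.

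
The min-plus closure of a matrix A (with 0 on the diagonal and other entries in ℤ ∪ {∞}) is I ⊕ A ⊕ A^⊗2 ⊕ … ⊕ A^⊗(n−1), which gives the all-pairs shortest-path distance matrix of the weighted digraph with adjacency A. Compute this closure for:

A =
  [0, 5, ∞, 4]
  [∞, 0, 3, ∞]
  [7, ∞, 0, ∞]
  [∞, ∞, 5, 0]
Closure =
  [0, 5, 8, 4]
  [10, 0, 3, 14]
  [7, 12, 0, 11]
  [12, 17, 5, 0]

This is the Floyd-Warshall all-pairs shortest-path computation. For each intermediate vertex k = 0, 1, …, 3, update dist[i][j] ← min(dist[i][j], dist[i][k] + dist[k][j]). The final matrix gives, for each (i, j), the minimum total weight of any directed path from i to j (possibly empty when i = j).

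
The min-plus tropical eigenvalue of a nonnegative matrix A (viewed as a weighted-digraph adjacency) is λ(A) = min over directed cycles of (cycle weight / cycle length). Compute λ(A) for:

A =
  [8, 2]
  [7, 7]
λ(A) = 9/2

Enumerate directed cycles and compute their means (weight / length). Sample:
  cycle 0 → 0: weight = 8, length = 1, mean = 8/1 ≈ 8.000
  cycle 1 → 1: weight = 7, length = 1, mean = 7/1 ≈ 7.000
  cycle 0 → 1 → 0: weight = 9, length = 2, mean = 9/2 ≈ 4.500
  cycle 1 → 0 → 1: weight = 9, length = 2, mean = 9/2 ≈ 4.500
Minimum mean = 4.500, attained e.g. along the cycle 0 → 1 → 0 with weight 9 and length 2. So λ(A) = 9/2 = 9/2.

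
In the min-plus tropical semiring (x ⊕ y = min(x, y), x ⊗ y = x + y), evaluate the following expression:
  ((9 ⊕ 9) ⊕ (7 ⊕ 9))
((9 ⊕ 9) ⊕ (7 ⊕ 9)) = 7

Expand innermost to outermost. Recall ⊕ takes the minimum of its arguments and ⊗ takes their sum. Working out the expression ((9 ⊕ 9) ⊕ (7 ⊕ 9)) gives 7.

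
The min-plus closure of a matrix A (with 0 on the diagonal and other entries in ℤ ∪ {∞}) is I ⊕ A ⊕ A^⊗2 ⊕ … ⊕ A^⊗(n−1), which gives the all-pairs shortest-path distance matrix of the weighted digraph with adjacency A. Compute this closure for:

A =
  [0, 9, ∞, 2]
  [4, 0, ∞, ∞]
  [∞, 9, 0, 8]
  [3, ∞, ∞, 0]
Closure =
  [0, 9, ∞, 2]
  [4, 0, ∞, 6]
  [11, 9, 0, 8]
  [3, 12, ∞, 0]

This is the Floyd-Warshall all-pairs shortest-path computation. For each intermediate vertex k = 0, 1, …, 3, update dist[i][j] ← min(dist[i][j], dist[i][k] + dist[k][j]). The final matrix gives, for each (i, j), the minimum total weight of any directed path from i to j (possibly empty when i = j).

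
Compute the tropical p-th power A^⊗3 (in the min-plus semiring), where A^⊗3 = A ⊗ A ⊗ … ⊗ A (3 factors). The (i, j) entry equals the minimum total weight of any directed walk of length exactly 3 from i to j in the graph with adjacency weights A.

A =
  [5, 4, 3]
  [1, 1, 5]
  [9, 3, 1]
A^⊗3 =
  [6, 6, 5]
  [3, 3, 5]
  [5, 5, 3]

Each entry (A^⊗3)_ij equals the minimum over all length-3 walks i = v_0 → v_1 → … → v_3 = j of Σ_t A[v_t][v_{t+1}]. For example, for (i, j) = (0, 2) we minimise over 9 possible intermediate vertex sequences; the minimum is 5, attained along the walk 0 → 2 → 2 → 2.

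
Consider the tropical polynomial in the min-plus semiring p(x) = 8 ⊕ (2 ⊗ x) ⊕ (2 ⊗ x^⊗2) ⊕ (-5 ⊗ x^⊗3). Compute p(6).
p(6) = 8

A tropical monomial a ⊗ x^⊗i evaluates to a + i · x. Evaluating each term at x = 6:
  Term 0 contributes 8 + 0 · 6 = 8
  Term 1 contributes 2 + 1 · 6 = 8
  Term 2 contributes 2 + 2 · 6 = 14
  Term 3 contributes -5 + 3 · 6 = 13
p(6) = ⊕ of these = min[8, 8, 14, 13] = 8.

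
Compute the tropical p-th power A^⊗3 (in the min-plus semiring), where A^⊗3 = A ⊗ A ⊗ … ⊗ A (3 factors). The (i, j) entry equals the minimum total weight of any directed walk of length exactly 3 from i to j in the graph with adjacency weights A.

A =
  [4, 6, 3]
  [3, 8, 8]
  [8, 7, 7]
A^⊗3 =
  [12, 14, 11]
  [11, 13, 10]
  [14, 16, 13]

Each entry (A^⊗3)_ij equals the minimum over all length-3 walks i = v_0 → v_1 → … → v_3 = j of Σ_t A[v_t][v_{t+1}]. For example, for (i, j) = (0, 2) we minimise over 9 possible intermediate vertex sequences; the minimum is 11, attained along the walk 0 → 0 → 0 → 2.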